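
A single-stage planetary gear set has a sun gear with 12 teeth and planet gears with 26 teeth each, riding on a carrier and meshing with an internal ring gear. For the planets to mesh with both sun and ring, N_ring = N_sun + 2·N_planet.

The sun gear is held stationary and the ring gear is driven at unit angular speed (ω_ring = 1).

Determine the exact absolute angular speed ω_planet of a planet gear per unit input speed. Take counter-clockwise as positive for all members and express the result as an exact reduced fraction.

N_ring = 12 + 2·26 = 64
12(ω_s−ω_c) = −64(ω_r−ω_c),  ω_s=0, ω_r=1
12(0−ω_c) = −64(1−ω_c)  ⇒  76ω_c = 64  ⇒  ω_c = 16/19
sun–planet: 12·(0−16/19) = −26·(ω_p−ω_c)  ⇒  ω_p−ω_c = −(12/26)·(-16/19) = 96/247
ω_p = 16/19 + 96/247 = 16/13

16/13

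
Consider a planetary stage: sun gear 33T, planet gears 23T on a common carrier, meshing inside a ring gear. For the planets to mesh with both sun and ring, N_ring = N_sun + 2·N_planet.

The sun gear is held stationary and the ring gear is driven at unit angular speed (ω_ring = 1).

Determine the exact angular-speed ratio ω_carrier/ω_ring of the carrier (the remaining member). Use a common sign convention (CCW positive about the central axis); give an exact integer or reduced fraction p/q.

79/112

N_ring = 33 + 2·23 = 79
33(ω_s−ω_c) = −79(ω_r−ω_c),  ω_s=0, ω_r=1
33(0−ω_c) = −79(1−ω_c)  ⇒  112ω_c = 79  ⇒  ω_c = 79/112
ω_c/ω_r = 79/112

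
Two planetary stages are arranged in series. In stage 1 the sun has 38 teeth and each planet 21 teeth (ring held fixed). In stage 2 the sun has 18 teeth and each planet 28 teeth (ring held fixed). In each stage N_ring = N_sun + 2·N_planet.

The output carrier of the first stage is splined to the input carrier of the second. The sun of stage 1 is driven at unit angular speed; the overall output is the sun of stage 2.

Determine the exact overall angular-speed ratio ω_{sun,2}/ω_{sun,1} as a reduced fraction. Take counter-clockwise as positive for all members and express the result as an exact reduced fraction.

Stage 1: N_ring = 38 + 2·21 = 80
Stage 1: 38(ω_s−ω_c) = −80(ω_r−ω_c),  ω_r=0, ω_s=1
Stage 1: 38(1−ω_c) = −80(0−ω_c)  ⇒  118ω_c = 38  ⇒  ω_c = 19/59
  ⇒ ω_c¹/ω_s¹ = 19/59
Stage 2: N_ring = 18 + 2·28 = 74
Stage 2: 18(ω_s−ω_c) = −74(ω_r−ω_c),  ω_r=0, ω_c=1
Stage 2: ω_s = 1 − (74/18)(0−1) = 46/9
  ⇒ ω_s²/ω_c² = 46/9
Coupling ω_c² = ω_c¹ ⇒ overall = 19/59 × 46/9 = 874/531

874/531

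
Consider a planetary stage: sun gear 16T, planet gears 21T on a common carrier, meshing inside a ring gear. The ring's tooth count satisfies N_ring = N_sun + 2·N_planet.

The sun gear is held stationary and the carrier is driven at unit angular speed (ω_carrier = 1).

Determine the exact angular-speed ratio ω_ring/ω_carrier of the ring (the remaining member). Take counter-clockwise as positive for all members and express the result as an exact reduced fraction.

37/29

N_ring = 16 + 2·21 = 58
16(ω_s−ω_c) = −58(ω_r−ω_c),  ω_s=0, ω_c=1
ω_r = 1 − (16/58)(0−1) = 37/29
ω_r/ω_c = 37/29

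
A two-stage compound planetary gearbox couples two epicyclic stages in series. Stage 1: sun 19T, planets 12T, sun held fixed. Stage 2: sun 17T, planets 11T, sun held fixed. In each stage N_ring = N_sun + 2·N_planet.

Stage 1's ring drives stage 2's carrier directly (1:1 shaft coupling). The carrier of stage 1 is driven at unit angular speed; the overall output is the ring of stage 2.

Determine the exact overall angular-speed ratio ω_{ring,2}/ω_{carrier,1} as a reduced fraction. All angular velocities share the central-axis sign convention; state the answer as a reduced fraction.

Stage 1: N_ring = 19 + 2·12 = 43
Stage 1: 19(ω_s−ω_c) = −43(ω_r−ω_c),  ω_s=0, ω_c=1
Stage 1: ω_r = 1 − (19/43)(0−1) = 62/43
  ⇒ ω_r¹/ω_c¹ = 62/43
Stage 2: N_ring = 17 + 2·11 = 39
Stage 2: 17(ω_s−ω_c) = −39(ω_r−ω_c),  ω_s=0, ω_c=1
Stage 2: ω_r = 1 − (17/39)(0−1) = 56/39
  ⇒ ω_r²/ω_c² = 56/39
Coupling ω_c² = ω_r¹ ⇒ overall = 62/43 × 56/39 = 3472/1677

3472/1677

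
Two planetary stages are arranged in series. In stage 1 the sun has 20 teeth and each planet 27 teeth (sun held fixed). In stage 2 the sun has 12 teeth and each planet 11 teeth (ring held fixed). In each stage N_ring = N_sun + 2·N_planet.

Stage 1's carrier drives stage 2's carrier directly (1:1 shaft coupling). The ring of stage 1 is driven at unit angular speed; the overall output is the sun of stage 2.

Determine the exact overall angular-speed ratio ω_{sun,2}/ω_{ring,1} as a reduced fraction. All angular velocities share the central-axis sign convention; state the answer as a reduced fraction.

851/282

Stage 1: N_ring = 20 + 2·27 = 74
Stage 1: 20(ω_s−ω_c) = −74(ω_r−ω_c),  ω_s=0, ω_r=1
Stage 1: 20(0−ω_c) = −74(1−ω_c)  ⇒  94ω_c = 74  ⇒  ω_c = 37/47
  ⇒ ω_c¹/ω_r¹ = 37/47
Stage 2: N_ring = 12 + 2·11 = 34
Stage 2: 12(ω_s−ω_c) = −34(ω_r−ω_c),  ω_r=0, ω_c=1
Stage 2: ω_s = 1 − (34/12)(0−1) = 23/6
  ⇒ ω_s²/ω_c² = 23/6
Coupling ω_c² = ω_c¹ ⇒ overall = 37/47 × 23/6 = 851/282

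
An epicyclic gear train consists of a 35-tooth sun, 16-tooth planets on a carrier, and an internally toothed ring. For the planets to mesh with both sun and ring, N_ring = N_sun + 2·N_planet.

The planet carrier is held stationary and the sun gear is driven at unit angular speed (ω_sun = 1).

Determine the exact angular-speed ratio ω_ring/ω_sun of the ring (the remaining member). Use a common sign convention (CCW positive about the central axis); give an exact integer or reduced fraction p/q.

-35/67

N_ring = 35 + 2·16 = 67
35(ω_s−ω_c) = −67(ω_r−ω_c),  ω_c=0, ω_s=1
ω_r = 0 − (35/67)(1−0) = -35/67
ω_r/ω_s = -35/67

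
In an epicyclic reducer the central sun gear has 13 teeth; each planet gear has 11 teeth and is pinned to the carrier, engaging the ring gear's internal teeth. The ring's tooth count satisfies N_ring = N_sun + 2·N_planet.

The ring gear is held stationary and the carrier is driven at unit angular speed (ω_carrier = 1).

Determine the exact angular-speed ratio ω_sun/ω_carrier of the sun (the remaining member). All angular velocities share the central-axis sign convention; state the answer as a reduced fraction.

N_ring = 13 + 2·11 = 35
13(ω_s−ω_c) = −35(ω_r−ω_c),  ω_r=0, ω_c=1
ω_s = 1 − (35/13)(0−1) = 48/13
ω_s/ω_c = 48/13

48/13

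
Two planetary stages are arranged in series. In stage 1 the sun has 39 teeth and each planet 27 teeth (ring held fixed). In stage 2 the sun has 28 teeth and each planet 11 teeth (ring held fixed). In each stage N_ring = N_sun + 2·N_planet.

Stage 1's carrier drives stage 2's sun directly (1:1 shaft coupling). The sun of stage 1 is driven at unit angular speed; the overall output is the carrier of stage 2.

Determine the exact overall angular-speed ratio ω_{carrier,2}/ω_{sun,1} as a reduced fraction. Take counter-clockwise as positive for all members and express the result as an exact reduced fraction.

Stage 1: N_ring = 39 + 2·27 = 93
Stage 1: 39(ω_s−ω_c) = −93(ω_r−ω_c),  ω_r=0, ω_s=1
Stage 1: 39(1−ω_c) = −93(0−ω_c)  ⇒  132ω_c = 39  ⇒  ω_c = 13/44
  ⇒ ω_c¹/ω_s¹ = 13/44
Stage 2: N_ring = 28 + 2·11 = 50
Stage 2: 28(ω_s−ω_c) = −50(ω_r−ω_c),  ω_r=0, ω_s=1
Stage 2: 28(1−ω_c) = −50(0−ω_c)  ⇒  78ω_c = 28  ⇒  ω_c = 14/39
  ⇒ ω_c²/ω_s² = 14/39
Coupling ω_s² = ω_c¹ ⇒ overall = 13/44 × 14/39 = 7/66

7/66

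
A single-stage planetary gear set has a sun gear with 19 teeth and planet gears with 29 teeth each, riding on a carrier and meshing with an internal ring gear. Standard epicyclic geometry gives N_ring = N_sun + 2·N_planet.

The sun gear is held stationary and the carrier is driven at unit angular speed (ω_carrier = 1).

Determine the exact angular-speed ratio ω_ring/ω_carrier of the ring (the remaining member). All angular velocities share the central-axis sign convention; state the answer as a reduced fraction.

96/77

N_ring = 19 + 2·29 = 77
19(ω_s−ω_c) = −77(ω_r−ω_c),  ω_s=0, ω_c=1
ω_r = 1 − (19/77)(0−1) = 96/77
ω_r/ω_c = 96/77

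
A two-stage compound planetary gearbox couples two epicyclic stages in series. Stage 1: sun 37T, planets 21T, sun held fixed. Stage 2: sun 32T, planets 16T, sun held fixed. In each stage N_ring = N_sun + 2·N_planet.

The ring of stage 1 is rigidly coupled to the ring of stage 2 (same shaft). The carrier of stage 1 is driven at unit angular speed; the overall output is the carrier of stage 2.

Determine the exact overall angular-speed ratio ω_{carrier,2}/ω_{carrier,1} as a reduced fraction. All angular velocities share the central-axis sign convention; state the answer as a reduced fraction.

232/237

Stage 1: N_ring = 37 + 2·21 = 79
Stage 1: 37(ω_s−ω_c) = −79(ω_r−ω_c),  ω_s=0, ω_c=1
Stage 1: ω_r = 1 − (37/79)(0−1) = 116/79
  ⇒ ω_r¹/ω_c¹ = 116/79
Stage 2: N_ring = 32 + 2·16 = 64
Stage 2: 32(ω_s−ω_c) = −64(ω_r−ω_c),  ω_s=0, ω_r=1
Stage 2: 32(0−ω_c) = −64(1−ω_c)  ⇒  96ω_c = 64  ⇒  ω_c = 2/3
  ⇒ ω_c²/ω_r² = 2/3
Coupling ω_r² = ω_r¹ ⇒ overall = 116/79 × 2/3 = 232/237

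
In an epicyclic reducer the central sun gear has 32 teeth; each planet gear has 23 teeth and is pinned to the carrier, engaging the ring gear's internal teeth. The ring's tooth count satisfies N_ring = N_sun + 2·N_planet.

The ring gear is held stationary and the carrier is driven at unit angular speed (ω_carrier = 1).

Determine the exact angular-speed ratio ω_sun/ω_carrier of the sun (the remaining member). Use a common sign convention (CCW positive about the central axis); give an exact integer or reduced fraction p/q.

55/16

N_ring = 32 + 2·23 = 78
32(ω_s−ω_c) = −78(ω_r−ω_c),  ω_r=0, ω_c=1
ω_s = 1 − (78/32)(0−1) = 55/16
ω_s/ω_c = 55/16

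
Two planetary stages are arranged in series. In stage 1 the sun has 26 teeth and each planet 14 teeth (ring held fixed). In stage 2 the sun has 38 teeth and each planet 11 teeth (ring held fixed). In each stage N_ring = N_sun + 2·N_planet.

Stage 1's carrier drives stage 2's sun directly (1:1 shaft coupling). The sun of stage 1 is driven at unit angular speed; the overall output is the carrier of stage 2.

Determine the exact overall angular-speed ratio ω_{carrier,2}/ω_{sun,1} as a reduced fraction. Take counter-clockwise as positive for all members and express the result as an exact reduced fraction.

247/1960

Stage 1: N_ring = 26 + 2·14 = 54
Stage 1: 26(ω_s−ω_c) = −54(ω_r−ω_c),  ω_r=0, ω_s=1
Stage 1: 26(1−ω_c) = −54(0−ω_c)  ⇒  80ω_c = 26  ⇒  ω_c = 13/40
  ⇒ ω_c¹/ω_s¹ = 13/40
Stage 2: N_ring = 38 + 2·11 = 60
Stage 2: 38(ω_s−ω_c) = −60(ω_r−ω_c),  ω_r=0, ω_s=1
Stage 2: 38(1−ω_c) = −60(0−ω_c)  ⇒  98ω_c = 38  ⇒  ω_c = 19/49
  ⇒ ω_c²/ω_s² = 19/49
Coupling ω_s² = ω_c¹ ⇒ overall = 13/40 × 19/49 = 247/1960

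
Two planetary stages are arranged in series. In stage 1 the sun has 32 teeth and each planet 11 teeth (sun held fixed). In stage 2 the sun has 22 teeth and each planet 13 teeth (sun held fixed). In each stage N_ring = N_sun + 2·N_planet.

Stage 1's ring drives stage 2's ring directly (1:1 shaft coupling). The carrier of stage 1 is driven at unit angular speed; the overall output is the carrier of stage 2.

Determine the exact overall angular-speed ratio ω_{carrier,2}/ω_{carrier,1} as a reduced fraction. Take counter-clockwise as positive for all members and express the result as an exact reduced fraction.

Stage 1: N_ring = 32 + 2·11 = 54
Stage 1: 32(ω_s−ω_c) = −54(ω_r−ω_c),  ω_s=0, ω_c=1
Stage 1: ω_r = 1 − (32/54)(0−1) = 43/27
  ⇒ ω_r¹/ω_c¹ = 43/27
Stage 2: N_ring = 22 + 2·13 = 48
Stage 2: 22(ω_s−ω_c) = −48(ω_r−ω_c),  ω_s=0, ω_r=1
Stage 2: 22(0−ω_c) = −48(1−ω_c)  ⇒  70ω_c = 48  ⇒  ω_c = 24/35
  ⇒ ω_c²/ω_r² = 24/35
Coupling ω_r² = ω_r¹ ⇒ overall = 43/27 × 24/35 = 344/315

344/315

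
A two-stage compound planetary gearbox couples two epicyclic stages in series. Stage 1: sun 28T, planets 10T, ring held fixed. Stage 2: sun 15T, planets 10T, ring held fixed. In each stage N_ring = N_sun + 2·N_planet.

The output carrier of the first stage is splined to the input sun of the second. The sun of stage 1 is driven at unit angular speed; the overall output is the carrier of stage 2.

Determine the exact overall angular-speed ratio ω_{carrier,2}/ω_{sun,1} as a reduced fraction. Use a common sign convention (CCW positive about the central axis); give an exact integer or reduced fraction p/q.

Stage 1: N_ring = 28 + 2·10 = 48
Stage 1: 28(ω_s−ω_c) = −48(ω_r−ω_c),  ω_r=0, ω_s=1
Stage 1: 28(1−ω_c) = −48(0−ω_c)  ⇒  76ω_c = 28  ⇒  ω_c = 7/19
  ⇒ ω_c¹/ω_s¹ = 7/19
Stage 2: N_ring = 15 + 2·10 = 35
Stage 2: 15(ω_s−ω_c) = −35(ω_r−ω_c),  ω_r=0, ω_s=1
Stage 2: 15(1−ω_c) = −35(0−ω_c)  ⇒  50ω_c = 15  ⇒  ω_c = 3/10
  ⇒ ω_c²/ω_s² = 3/10
Coupling ω_s² = ω_c¹ ⇒ overall = 7/19 × 3/10 = 21/190

21/190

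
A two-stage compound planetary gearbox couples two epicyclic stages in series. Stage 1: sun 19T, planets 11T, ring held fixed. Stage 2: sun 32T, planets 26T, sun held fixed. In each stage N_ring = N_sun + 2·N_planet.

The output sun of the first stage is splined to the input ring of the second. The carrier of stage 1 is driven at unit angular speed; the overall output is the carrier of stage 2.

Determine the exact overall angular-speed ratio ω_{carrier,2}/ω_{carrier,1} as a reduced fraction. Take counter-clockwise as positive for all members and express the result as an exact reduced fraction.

Stage 1: N_ring = 19 + 2·11 = 41
Stage 1: 19(ω_s−ω_c) = −41(ω_r−ω_c),  ω_r=0, ω_c=1
Stage 1: ω_s = 1 − (41/19)(0−1) = 60/19
  ⇒ ω_s¹/ω_c¹ = 60/19
Stage 2: N_ring = 32 + 2·26 = 84
Stage 2: 32(ω_s−ω_c) = −84(ω_r−ω_c),  ω_s=0, ω_r=1
Stage 2: 32(0−ω_c) = −84(1−ω_c)  ⇒  116ω_c = 84  ⇒  ω_c = 21/29
  ⇒ ω_c²/ω_r² = 21/29
Coupling ω_r² = ω_s¹ ⇒ overall = 60/19 × 21/29 = 1260/551

1260/551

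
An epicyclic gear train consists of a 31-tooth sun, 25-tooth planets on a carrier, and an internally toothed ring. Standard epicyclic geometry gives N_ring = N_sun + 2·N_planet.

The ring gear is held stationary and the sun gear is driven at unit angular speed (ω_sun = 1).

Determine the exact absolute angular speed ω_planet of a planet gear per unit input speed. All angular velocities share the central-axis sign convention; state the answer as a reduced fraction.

N_ring = 31 + 2·25 = 81
31(ω_s−ω_c) = −81(ω_r−ω_c),  ω_r=0, ω_s=1
31(1−ω_c) = −81(0−ω_c)  ⇒  112ω_c = 31  ⇒  ω_c = 31/112
sun–planet: 31·(1−31/112) = −25·(ω_p−ω_c)  ⇒  ω_p−ω_c = −(31/25)·(81/112) = -2511/2800
ω_p = 31/112 − 2511/2800 = -31/50

-31/50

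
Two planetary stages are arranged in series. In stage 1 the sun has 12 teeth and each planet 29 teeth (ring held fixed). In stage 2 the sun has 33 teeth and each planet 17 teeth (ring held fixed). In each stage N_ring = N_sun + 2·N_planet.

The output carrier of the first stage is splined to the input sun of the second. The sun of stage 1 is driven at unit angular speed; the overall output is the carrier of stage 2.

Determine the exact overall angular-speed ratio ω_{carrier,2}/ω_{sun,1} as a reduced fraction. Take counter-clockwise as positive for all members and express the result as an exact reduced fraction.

99/2050

Stage 1: N_ring = 12 + 2·29 = 70
Stage 1: 12(ω_s−ω_c) = −70(ω_r−ω_c),  ω_r=0, ω_s=1
Stage 1: 12(1−ω_c) = −70(0−ω_c)  ⇒  82ω_c = 12  ⇒  ω_c = 6/41
  ⇒ ω_c¹/ω_s¹ = 6/41
Stage 2: N_ring = 33 + 2·17 = 67
Stage 2: 33(ω_s−ω_c) = −67(ω_r−ω_c),  ω_r=0, ω_s=1
Stage 2: 33(1−ω_c) = −67(0−ω_c)  ⇒  100ω_c = 33  ⇒  ω_c = 33/100
  ⇒ ω_c²/ω_s² = 33/100
Coupling ω_s² = ω_c¹ ⇒ overall = 6/41 × 33/100 = 99/2050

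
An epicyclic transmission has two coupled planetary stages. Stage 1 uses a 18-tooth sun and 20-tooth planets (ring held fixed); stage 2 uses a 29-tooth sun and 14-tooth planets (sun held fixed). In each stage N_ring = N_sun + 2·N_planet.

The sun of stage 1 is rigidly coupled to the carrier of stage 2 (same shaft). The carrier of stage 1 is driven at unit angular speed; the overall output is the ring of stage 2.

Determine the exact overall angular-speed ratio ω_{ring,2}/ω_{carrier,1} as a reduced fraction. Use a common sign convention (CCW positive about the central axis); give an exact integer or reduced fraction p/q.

Stage 1: N_ring = 18 + 2·20 = 58
Stage 1: 18(ω_s−ω_c) = −58(ω_r−ω_c),  ω_r=0, ω_c=1
Stage 1: ω_s = 1 − (58/18)(0−1) = 38/9
  ⇒ ω_s¹/ω_c¹ = 38/9
Stage 2: N_ring = 29 + 2·14 = 57
Stage 2: 29(ω_s−ω_c) = −57(ω_r−ω_c),  ω_s=0, ω_c=1
Stage 2: ω_r = 1 − (29/57)(0−1) = 86/57
  ⇒ ω_r²/ω_c² = 86/57
Coupling ω_c² = ω_s¹ ⇒ overall = 38/9 × 86/57 = 172/27

172/27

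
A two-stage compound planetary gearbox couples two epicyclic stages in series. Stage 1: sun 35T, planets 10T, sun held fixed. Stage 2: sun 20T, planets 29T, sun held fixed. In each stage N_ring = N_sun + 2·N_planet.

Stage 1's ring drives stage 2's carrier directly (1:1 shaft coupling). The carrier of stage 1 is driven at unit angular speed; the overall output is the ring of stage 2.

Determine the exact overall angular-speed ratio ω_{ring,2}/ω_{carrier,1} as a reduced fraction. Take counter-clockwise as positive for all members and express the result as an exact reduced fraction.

Stage 1: N_ring = 35 + 2·10 = 55
Stage 1: 35(ω_s−ω_c) = −55(ω_r−ω_c),  ω_s=0, ω_c=1
Stage 1: ω_r = 1 − (35/55)(0−1) = 18/11
  ⇒ ω_r¹/ω_c¹ = 18/11
Stage 2: N_ring = 20 + 2·29 = 78
Stage 2: 20(ω_s−ω_c) = −78(ω_r−ω_c),  ω_s=0, ω_c=1
Stage 2: ω_r = 1 − (20/78)(0−1) = 49/39
  ⇒ ω_r²/ω_c² = 49/39
Coupling ω_c² = ω_r¹ ⇒ overall = 18/11 × 49/39 = 294/143

294/143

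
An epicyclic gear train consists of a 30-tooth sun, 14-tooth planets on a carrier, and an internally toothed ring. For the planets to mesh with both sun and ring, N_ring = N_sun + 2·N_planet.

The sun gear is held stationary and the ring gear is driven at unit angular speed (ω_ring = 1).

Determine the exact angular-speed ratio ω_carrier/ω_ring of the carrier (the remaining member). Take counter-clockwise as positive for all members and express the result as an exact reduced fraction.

N_ring = 30 + 2·14 = 58
30(ω_s−ω_c) = −58(ω_r−ω_c),  ω_s=0, ω_r=1
30(0−ω_c) = −58(1−ω_c)  ⇒  88ω_c = 58  ⇒  ω_c = 29/44
ω_c/ω_r = 29/44

29/44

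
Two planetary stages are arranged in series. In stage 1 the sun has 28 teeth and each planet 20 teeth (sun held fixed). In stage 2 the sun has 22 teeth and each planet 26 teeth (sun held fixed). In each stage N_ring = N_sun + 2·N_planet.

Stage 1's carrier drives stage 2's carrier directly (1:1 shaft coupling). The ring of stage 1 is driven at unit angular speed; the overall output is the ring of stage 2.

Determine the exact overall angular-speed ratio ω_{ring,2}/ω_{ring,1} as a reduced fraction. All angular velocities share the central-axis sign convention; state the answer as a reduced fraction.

34/37

Stage 1: N_ring = 28 + 2·20 = 68
Stage 1: 28(ω_s−ω_c) = −68(ω_r−ω_c),  ω_s=0, ω_r=1
Stage 1: 28(0−ω_c) = −68(1−ω_c)  ⇒  96ω_c = 68  ⇒  ω_c = 17/24
  ⇒ ω_c¹/ω_r¹ = 17/24
Stage 2: N_ring = 22 + 2·26 = 74
Stage 2: 22(ω_s−ω_c) = −74(ω_r−ω_c),  ω_s=0, ω_c=1
Stage 2: ω_r = 1 − (22/74)(0−1) = 48/37
  ⇒ ω_r²/ω_c² = 48/37
Coupling ω_c² = ω_c¹ ⇒ overall = 17/24 × 48/37 = 34/37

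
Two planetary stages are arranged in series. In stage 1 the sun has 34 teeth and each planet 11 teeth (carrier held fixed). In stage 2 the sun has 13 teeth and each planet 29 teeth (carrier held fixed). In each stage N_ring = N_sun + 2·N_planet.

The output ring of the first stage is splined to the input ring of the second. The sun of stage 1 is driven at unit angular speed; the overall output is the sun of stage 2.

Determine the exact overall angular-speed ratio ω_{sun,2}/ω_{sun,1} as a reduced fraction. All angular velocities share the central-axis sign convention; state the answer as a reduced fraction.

1207/364

Stage 1: N_ring = 34 + 2·11 = 56
Stage 1: 34(ω_s−ω_c) = −56(ω_r−ω_c),  ω_c=0, ω_s=1
Stage 1: ω_r = 0 − (34/56)(1−0) = -17/28
  ⇒ ω_r¹/ω_s¹ = -17/28
Stage 2: N_ring = 13 + 2·29 = 71
Stage 2: 13(ω_s−ω_c) = −71(ω_r−ω_c),  ω_c=0, ω_r=1
Stage 2: ω_s = 0 − (71/13)(1−0) = -71/13
  ⇒ ω_s²/ω_r² = -71/13
Coupling ω_r² = ω_r¹ ⇒ overall = -17/28 × -71/13 = 1207/364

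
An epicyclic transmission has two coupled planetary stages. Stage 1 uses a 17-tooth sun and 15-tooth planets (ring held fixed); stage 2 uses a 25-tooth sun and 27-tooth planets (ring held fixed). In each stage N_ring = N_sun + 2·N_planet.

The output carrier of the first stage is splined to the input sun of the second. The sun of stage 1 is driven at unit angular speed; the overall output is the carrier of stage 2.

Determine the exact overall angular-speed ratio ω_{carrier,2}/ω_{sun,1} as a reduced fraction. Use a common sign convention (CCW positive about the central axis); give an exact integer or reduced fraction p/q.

425/6656

Stage 1: N_ring = 17 + 2·15 = 47
Stage 1: 17(ω_s−ω_c) = −47(ω_r−ω_c),  ω_r=0, ω_s=1
Stage 1: 17(1−ω_c) = −47(0−ω_c)  ⇒  64ω_c = 17  ⇒  ω_c = 17/64
  ⇒ ω_c¹/ω_s¹ = 17/64
Stage 2: N_ring = 25 + 2·27 = 79
Stage 2: 25(ω_s−ω_c) = −79(ω_r−ω_c),  ω_r=0, ω_s=1
Stage 2: 25(1−ω_c) = −79(0−ω_c)  ⇒  104ω_c = 25  ⇒  ω_c = 25/104
  ⇒ ω_c²/ω_s² = 25/104
Coupling ω_s² = ω_c¹ ⇒ overall = 17/64 × 25/104 = 425/6656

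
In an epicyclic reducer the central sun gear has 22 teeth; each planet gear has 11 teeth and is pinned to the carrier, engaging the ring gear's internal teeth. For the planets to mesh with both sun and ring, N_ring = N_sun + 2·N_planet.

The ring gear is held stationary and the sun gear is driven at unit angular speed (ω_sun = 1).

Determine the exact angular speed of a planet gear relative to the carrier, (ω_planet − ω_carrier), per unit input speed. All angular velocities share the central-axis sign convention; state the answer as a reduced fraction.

-4/3

N_ring = 22 + 2·11 = 44
22(ω_s−ω_c) = −44(ω_r−ω_c),  ω_r=0, ω_s=1
22(1−ω_c) = −44(0−ω_c)  ⇒  66ω_c = 22  ⇒  ω_c = 1/3
sun–planet: 22·(1−1/3) = −11·(ω_p−ω_c)  ⇒  ω_p−ω_c = −(22/11)·(2/3) = -4/3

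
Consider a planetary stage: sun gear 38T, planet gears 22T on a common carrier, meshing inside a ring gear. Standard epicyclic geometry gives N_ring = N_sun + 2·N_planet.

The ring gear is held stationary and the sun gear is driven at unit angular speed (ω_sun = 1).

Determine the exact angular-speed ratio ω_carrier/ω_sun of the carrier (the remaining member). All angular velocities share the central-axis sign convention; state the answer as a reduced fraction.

19/60

N_ring = 38 + 2·22 = 82
38(ω_s−ω_c) = −82(ω_r−ω_c),  ω_r=0, ω_s=1
38(1−ω_c) = −82(0−ω_c)  ⇒  120ω_c = 38  ⇒  ω_c = 19/60
ω_c/ω_s = 19/60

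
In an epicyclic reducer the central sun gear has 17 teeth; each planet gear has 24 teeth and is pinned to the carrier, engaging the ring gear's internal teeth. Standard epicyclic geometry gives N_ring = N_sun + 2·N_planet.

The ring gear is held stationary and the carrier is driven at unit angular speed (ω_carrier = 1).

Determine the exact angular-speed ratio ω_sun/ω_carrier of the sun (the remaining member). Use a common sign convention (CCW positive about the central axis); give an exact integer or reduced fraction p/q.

N_ring = 17 + 2·24 = 65
17(ω_s−ω_c) = −65(ω_r−ω_c),  ω_r=0, ω_c=1
ω_s = 1 − (65/17)(0−1) = 82/17
ω_s/ω_c = 82/17

82/17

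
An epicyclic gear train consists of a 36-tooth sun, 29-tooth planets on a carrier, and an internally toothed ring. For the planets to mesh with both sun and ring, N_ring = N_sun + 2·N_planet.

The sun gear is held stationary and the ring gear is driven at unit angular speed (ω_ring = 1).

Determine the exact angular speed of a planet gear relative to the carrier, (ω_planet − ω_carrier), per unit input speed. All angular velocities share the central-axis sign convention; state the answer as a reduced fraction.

1692/1885

N_ring = 36 + 2·29 = 94
36(ω_s−ω_c) = −94(ω_r−ω_c),  ω_s=0, ω_r=1
36(0−ω_c) = −94(1−ω_c)  ⇒  130ω_c = 94  ⇒  ω_c = 47/65
sun–planet: 36·(0−47/65) = −29·(ω_p−ω_c)  ⇒  ω_p−ω_c = −(36/29)·(-47/65) = 1692/1885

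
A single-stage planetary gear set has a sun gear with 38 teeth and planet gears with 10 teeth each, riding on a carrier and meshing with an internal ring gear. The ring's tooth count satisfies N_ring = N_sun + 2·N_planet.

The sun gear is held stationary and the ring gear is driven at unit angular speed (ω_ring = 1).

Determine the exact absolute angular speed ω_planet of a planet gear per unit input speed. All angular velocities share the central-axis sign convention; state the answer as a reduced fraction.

29/10

N_ring = 38 + 2·10 = 58
38(ω_s−ω_c) = −58(ω_r−ω_c),  ω_s=0, ω_r=1
38(0−ω_c) = −58(1−ω_c)  ⇒  96ω_c = 58  ⇒  ω_c = 29/48
sun–planet: 38·(0−29/48) = −10·(ω_p−ω_c)  ⇒  ω_p−ω_c = −(38/10)·(-29/48) = 551/240
ω_p = 29/48 + 551/240 = 29/10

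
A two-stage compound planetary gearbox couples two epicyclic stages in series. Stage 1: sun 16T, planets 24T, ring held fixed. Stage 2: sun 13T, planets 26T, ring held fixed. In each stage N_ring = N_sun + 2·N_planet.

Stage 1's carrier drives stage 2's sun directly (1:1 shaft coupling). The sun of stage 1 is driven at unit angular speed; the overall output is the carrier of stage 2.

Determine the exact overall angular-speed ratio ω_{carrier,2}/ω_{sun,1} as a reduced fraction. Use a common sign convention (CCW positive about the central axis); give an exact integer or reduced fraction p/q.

Stage 1: N_ring = 16 + 2·24 = 64
Stage 1: 16(ω_s−ω_c) = −64(ω_r−ω_c),  ω_r=0, ω_s=1
Stage 1: 16(1−ω_c) = −64(0−ω_c)  ⇒  80ω_c = 16  ⇒  ω_c = 1/5
  ⇒ ω_c¹/ω_s¹ = 1/5
Stage 2: N_ring = 13 + 2·26 = 65
Stage 2: 13(ω_s−ω_c) = −65(ω_r−ω_c),  ω_r=0, ω_s=1
Stage 2: 13(1−ω_c) = −65(0−ω_c)  ⇒  78ω_c = 13  ⇒  ω_c = 1/6
  ⇒ ω_c²/ω_s² = 1/6
Coupling ω_s² = ω_c¹ ⇒ overall = 1/5 × 1/6 = 1/30

1/30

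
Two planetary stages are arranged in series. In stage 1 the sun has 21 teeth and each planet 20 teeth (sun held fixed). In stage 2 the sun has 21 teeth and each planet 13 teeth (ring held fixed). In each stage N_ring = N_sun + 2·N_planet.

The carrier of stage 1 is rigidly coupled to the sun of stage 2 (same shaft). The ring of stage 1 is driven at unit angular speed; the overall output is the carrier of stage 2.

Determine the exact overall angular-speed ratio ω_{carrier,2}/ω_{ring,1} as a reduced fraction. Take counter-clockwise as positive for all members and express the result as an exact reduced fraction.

Stage 1: N_ring = 21 + 2·20 = 61
Stage 1: 21(ω_s−ω_c) = −61(ω_r−ω_c),  ω_s=0, ω_r=1
Stage 1: 21(0−ω_c) = −61(1−ω_c)  ⇒  82ω_c = 61  ⇒  ω_c = 61/82
  ⇒ ω_c¹/ω_r¹ = 61/82
Stage 2: N_ring = 21 + 2·13 = 47
Stage 2: 21(ω_s−ω_c) = −47(ω_r−ω_c),  ω_r=0, ω_s=1
Stage 2: 21(1−ω_c) = −47(0−ω_c)  ⇒  68ω_c = 21  ⇒  ω_c = 21/68
  ⇒ ω_c²/ω_s² = 21/68
Coupling ω_s² = ω_c¹ ⇒ overall = 61/82 × 21/68 = 1281/5576

1281/5576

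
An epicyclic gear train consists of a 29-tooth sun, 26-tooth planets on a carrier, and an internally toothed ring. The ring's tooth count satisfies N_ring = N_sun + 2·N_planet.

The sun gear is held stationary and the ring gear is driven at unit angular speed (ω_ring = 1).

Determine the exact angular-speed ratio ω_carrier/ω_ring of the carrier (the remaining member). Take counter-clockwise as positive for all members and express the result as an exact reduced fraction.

N_ring = 29 + 2·26 = 81
29(ω_s−ω_c) = −81(ω_r−ω_c),  ω_s=0, ω_r=1
29(0−ω_c) = −81(1−ω_c)  ⇒  110ω_c = 81  ⇒  ω_c = 81/110
ω_c/ω_r = 81/110

81/110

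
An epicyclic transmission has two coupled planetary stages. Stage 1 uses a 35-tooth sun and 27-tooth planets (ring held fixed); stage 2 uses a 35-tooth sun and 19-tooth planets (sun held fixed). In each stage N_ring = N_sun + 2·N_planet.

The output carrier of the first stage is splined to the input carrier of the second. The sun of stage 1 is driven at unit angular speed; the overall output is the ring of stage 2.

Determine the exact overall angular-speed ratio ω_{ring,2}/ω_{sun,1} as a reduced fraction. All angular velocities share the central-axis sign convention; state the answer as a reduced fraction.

945/2263

Stage 1: N_ring = 35 + 2·27 = 89
Stage 1: 35(ω_s−ω_c) = −89(ω_r−ω_c),  ω_r=0, ω_s=1
Stage 1: 35(1−ω_c) = −89(0−ω_c)  ⇒  124ω_c = 35  ⇒  ω_c = 35/124
  ⇒ ω_c¹/ω_s¹ = 35/124
Stage 2: N_ring = 35 + 2·19 = 73
Stage 2: 35(ω_s−ω_c) = −73(ω_r−ω_c),  ω_s=0, ω_c=1
Stage 2: ω_r = 1 − (35/73)(0−1) = 108/73
  ⇒ ω_r²/ω_c² = 108/73
Coupling ω_c² = ω_c¹ ⇒ overall = 35/124 × 108/73 = 945/2263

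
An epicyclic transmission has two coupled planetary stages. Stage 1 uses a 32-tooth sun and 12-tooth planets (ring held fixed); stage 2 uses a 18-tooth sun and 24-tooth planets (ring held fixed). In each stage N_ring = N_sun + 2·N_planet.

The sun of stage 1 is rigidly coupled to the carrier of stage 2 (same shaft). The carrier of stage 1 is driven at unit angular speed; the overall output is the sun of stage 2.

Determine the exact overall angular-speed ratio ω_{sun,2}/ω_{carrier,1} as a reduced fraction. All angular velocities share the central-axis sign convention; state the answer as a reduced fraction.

77/6

Stage 1: N_ring = 32 + 2·12 = 56
Stage 1: 32(ω_s−ω_c) = −56(ω_r−ω_c),  ω_r=0, ω_c=1
Stage 1: ω_s = 1 − (56/32)(0−1) = 11/4
  ⇒ ω_s¹/ω_c¹ = 11/4
Stage 2: N_ring = 18 + 2·24 = 66
Stage 2: 18(ω_s−ω_c) = −66(ω_r−ω_c),  ω_r=0, ω_c=1
Stage 2: ω_s = 1 − (66/18)(0−1) = 14/3
  ⇒ ω_s²/ω_c² = 14/3
Coupling ω_c² = ω_s¹ ⇒ overall = 11/4 × 14/3 = 77/6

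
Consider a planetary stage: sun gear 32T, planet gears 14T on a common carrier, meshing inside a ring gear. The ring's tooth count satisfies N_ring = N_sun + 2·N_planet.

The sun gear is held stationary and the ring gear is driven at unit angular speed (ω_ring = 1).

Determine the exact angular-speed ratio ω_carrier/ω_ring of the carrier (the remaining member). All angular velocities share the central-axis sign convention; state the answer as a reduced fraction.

15/23

N_ring = 32 + 2·14 = 60
32(ω_s−ω_c) = −60(ω_r−ω_c),  ω_s=0, ω_r=1
32(0−ω_c) = −60(1−ω_c)  ⇒  92ω_c = 60  ⇒  ω_c = 15/23
ω_c/ω_r = 15/23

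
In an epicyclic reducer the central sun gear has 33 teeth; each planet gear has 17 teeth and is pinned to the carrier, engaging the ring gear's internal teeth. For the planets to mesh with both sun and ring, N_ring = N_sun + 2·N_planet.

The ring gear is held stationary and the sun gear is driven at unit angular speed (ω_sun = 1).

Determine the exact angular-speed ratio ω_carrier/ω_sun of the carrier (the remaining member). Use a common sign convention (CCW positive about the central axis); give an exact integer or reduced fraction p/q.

N_ring = 33 + 2·17 = 67
33(ω_s−ω_c) = −67(ω_r−ω_c),  ω_r=0, ω_s=1
33(1−ω_c) = −67(0−ω_c)  ⇒  100ω_c = 33  ⇒  ω_c = 33/100
ω_c/ω_s = 33/100

33/100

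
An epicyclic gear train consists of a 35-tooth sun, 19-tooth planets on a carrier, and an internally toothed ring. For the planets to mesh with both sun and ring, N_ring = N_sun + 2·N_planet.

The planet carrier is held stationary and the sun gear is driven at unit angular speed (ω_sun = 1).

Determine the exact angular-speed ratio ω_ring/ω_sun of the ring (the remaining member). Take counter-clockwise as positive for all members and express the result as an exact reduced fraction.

-35/73

N_ring = 35 + 2·19 = 73
35(ω_s−ω_c) = −73(ω_r−ω_c),  ω_c=0, ω_s=1
ω_r = 0 − (35/73)(1−0) = -35/73
ω_r/ω_s = -35/73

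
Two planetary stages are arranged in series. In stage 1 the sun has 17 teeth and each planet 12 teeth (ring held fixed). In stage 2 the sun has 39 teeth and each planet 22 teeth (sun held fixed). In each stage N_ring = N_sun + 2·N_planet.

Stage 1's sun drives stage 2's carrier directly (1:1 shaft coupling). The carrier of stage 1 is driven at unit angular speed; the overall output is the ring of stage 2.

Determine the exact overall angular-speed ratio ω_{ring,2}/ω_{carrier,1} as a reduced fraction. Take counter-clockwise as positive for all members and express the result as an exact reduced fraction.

Stage 1: N_ring = 17 + 2·12 = 41
Stage 1: 17(ω_s−ω_c) = −41(ω_r−ω_c),  ω_r=0, ω_c=1
Stage 1: ω_s = 1 − (41/17)(0−1) = 58/17
  ⇒ ω_s¹/ω_c¹ = 58/17
Stage 2: N_ring = 39 + 2·22 = 83
Stage 2: 39(ω_s−ω_c) = −83(ω_r−ω_c),  ω_s=0, ω_c=1
Stage 2: ω_r = 1 − (39/83)(0−1) = 122/83
  ⇒ ω_r²/ω_c² = 122/83
Coupling ω_c² = ω_s¹ ⇒ overall = 58/17 × 122/83 = 7076/1411

7076/1411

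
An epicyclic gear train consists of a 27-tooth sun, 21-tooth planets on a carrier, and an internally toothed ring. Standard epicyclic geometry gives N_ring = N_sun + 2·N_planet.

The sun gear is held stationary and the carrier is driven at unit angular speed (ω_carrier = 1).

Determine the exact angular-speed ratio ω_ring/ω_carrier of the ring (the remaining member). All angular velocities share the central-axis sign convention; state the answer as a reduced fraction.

32/23

N_ring = 27 + 2·21 = 69
27(ω_s−ω_c) = −69(ω_r−ω_c),  ω_s=0, ω_c=1
ω_r = 1 − (27/69)(0−1) = 32/23
ω_r/ω_c = 32/23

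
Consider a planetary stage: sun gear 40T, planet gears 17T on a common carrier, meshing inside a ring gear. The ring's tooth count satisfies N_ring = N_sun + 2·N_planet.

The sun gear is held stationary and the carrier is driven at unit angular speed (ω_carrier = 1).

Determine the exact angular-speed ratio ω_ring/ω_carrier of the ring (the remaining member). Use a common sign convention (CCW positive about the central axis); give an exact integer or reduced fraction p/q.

N_ring = 40 + 2·17 = 74
40(ω_s−ω_c) = −74(ω_r−ω_c),  ω_s=0, ω_c=1
ω_r = 1 − (40/74)(0−1) = 57/37
ω_r/ω_c = 57/37

57/37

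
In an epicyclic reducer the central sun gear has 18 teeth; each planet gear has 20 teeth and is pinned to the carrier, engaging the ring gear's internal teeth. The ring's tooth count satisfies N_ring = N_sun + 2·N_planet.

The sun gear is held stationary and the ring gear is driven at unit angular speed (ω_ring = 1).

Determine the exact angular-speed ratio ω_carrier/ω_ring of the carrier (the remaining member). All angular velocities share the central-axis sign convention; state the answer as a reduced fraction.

N_ring = 18 + 2·20 = 58
18(ω_s−ω_c) = −58(ω_r−ω_c),  ω_s=0, ω_r=1
18(0−ω_c) = −58(1−ω_c)  ⇒  76ω_c = 58  ⇒  ω_c = 29/38
ω_c/ω_r = 29/38

29/38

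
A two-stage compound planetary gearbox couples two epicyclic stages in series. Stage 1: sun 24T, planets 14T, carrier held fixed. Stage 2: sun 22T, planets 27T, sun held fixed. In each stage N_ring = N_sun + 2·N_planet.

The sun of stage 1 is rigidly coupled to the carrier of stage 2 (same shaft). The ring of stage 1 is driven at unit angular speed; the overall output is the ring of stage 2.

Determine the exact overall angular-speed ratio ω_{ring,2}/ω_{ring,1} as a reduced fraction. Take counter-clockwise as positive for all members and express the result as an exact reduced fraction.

-637/228

Stage 1: N_ring = 24 + 2·14 = 52
Stage 1: 24(ω_s−ω_c) = −52(ω_r−ω_c),  ω_c=0, ω_r=1
Stage 1: ω_s = 0 − (52/24)(1−0) = -13/6
  ⇒ ω_s¹/ω_r¹ = -13/6
Stage 2: N_ring = 22 + 2·27 = 76
Stage 2: 22(ω_s−ω_c) = −76(ω_r−ω_c),  ω_s=0, ω_c=1
Stage 2: ω_r = 1 − (22/76)(0−1) = 49/38
  ⇒ ω_r²/ω_c² = 49/38
Coupling ω_c² = ω_s¹ ⇒ overall = -13/6 × 49/38 = -637/228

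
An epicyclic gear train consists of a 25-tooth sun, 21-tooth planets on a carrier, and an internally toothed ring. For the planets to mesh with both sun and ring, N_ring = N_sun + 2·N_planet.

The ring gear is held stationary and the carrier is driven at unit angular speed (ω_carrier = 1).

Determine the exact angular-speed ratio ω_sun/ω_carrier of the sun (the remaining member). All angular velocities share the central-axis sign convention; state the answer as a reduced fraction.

N_ring = 25 + 2·21 = 67
25(ω_s−ω_c) = −67(ω_r−ω_c),  ω_r=0, ω_c=1
ω_s = 1 − (67/25)(0−1) = 92/25
ω_s/ω_c = 92/25

92/25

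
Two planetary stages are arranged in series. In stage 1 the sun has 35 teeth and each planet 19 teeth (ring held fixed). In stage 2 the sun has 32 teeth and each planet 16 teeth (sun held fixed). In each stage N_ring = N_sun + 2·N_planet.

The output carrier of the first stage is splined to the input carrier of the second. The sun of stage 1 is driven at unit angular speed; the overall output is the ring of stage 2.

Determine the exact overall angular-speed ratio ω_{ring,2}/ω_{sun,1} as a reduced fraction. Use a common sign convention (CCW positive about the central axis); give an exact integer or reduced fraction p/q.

Stage 1: N_ring = 35 + 2·19 = 73
Stage 1: 35(ω_s−ω_c) = −73(ω_r−ω_c),  ω_r=0, ω_s=1
Stage 1: 35(1−ω_c) = −73(0−ω_c)  ⇒  108ω_c = 35  ⇒  ω_c = 35/108
  ⇒ ω_c¹/ω_s¹ = 35/108
Stage 2: N_ring = 32 + 2·16 = 64
Stage 2: 32(ω_s−ω_c) = −64(ω_r−ω_c),  ω_s=0, ω_c=1
Stage 2: ω_r = 1 − (32/64)(0−1) = 3/2
  ⇒ ω_r²/ω_c² = 3/2
Coupling ω_c² = ω_c¹ ⇒ overall = 35/108 × 3/2 = 35/72

35/72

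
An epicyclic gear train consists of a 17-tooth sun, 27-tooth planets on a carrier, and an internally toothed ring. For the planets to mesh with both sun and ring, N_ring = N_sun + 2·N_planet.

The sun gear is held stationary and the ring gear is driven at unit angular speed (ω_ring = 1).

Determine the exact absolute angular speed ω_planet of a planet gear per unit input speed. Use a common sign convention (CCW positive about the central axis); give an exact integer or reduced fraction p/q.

71/54

N_ring = 17 + 2·27 = 71
17(ω_s−ω_c) = −71(ω_r−ω_c),  ω_s=0, ω_r=1
17(0−ω_c) = −71(1−ω_c)  ⇒  88ω_c = 71  ⇒  ω_c = 71/88
sun–planet: 17·(0−71/88) = −27·(ω_p−ω_c)  ⇒  ω_p−ω_c = −(17/27)·(-71/88) = 1207/2376
ω_p = 71/88 + 1207/2376 = 71/54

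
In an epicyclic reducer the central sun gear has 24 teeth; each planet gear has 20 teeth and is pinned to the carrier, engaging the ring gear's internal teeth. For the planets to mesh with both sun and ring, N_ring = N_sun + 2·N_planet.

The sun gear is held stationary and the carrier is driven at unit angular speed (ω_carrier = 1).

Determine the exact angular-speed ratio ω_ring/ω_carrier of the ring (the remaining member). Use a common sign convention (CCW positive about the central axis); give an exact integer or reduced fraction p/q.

11/8

N_ring = 24 + 2·20 = 64
24(ω_s−ω_c) = −64(ω_r−ω_c),  ω_s=0, ω_c=1
ω_r = 1 − (24/64)(0−1) = 11/8
ω_r/ω_c = 11/8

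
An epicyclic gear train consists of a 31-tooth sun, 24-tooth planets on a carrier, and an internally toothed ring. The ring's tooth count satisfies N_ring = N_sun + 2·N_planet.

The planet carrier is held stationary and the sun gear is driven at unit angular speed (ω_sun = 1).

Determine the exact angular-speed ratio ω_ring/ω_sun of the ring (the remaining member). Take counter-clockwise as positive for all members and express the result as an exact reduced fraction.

N_ring = 31 + 2·24 = 79
31(ω_s−ω_c) = −79(ω_r−ω_c),  ω_c=0, ω_s=1
ω_r = 0 − (31/79)(1−0) = -31/79
ω_r/ω_s = -31/79

-31/79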